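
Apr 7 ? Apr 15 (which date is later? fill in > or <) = <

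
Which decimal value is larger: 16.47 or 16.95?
16.95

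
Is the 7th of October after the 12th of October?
No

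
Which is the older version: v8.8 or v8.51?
v8.8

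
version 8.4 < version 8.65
True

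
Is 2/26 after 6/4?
No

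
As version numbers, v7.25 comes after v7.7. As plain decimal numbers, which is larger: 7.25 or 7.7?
7.7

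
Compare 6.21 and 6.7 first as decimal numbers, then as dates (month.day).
As decimals: 6.21 < 6.7. As dates: 6/21 is later than 6/7 (day 21 > day 7).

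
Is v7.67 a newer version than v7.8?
Yes. Version numbers are compared segment by segment as integers, not as decimals: minor version 67 > 8, so v7.67 > v7.8 (even though the decimal 7.67 < 7.8).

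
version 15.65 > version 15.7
True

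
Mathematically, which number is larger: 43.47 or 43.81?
43.81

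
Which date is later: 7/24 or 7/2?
7/24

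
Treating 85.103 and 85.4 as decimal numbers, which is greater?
85.4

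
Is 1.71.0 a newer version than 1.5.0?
Yes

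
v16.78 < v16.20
False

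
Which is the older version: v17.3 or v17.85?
v17.3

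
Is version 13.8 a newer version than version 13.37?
No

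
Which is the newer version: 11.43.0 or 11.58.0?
11.58.0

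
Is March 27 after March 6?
Yes. Day 27 comes after day 6 in March — this is a date comparison, not a decimal one (the decimal 3.27 would be smaller than 3.6).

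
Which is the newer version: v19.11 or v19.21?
v19.21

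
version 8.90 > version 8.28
True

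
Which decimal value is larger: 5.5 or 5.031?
5.5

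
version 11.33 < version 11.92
True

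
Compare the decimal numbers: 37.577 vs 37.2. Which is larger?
37.577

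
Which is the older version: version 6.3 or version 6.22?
version 6.3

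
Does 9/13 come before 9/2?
No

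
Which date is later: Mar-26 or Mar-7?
Mar-26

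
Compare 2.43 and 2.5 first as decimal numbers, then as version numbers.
As decimals: 2.43 < 2.5. As versions: v2.43 > v2.5 (minor version 43 > 5).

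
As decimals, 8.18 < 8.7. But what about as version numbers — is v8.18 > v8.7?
True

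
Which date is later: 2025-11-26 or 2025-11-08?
2025-11-26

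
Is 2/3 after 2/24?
No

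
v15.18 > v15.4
True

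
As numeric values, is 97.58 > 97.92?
False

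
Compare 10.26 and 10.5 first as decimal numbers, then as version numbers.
As decimals: 10.26 < 10.5. As versions: v10.26 > v10.5 (minor version 26 > 5).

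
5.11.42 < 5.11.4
False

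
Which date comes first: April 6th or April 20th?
April 6th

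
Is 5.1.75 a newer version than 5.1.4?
Yes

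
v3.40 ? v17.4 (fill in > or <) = <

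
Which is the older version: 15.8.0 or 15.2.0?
15.2.0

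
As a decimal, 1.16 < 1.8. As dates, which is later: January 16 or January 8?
January 16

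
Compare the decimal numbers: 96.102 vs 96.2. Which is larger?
96.2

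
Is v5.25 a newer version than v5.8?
Yes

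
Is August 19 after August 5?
Yes. Day 19 comes after day 5 in August — this is a date comparison, not a decimal one (the decimal 8.19 would be smaller than 8.5).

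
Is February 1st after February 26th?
No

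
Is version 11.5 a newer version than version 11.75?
No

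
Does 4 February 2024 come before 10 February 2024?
Yes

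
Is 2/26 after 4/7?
No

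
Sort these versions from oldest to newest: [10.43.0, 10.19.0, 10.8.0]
[10.8.0, 10.19.0, 10.43.0]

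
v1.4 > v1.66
False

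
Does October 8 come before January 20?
No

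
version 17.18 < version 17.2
False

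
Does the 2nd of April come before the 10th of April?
Yes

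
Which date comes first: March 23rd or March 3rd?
March 3rd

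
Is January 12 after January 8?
Yes. Day 12 comes after day 8 in January — this is a date comparison, not a decimal one (the decimal 1.12 would be smaller than 1.8).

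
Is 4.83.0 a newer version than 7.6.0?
No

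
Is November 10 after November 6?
Yes. Day 10 comes after day 6 in November — this is a date comparison, not a decimal one (the decimal 11.10 would be smaller than 11.6).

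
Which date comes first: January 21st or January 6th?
January 6th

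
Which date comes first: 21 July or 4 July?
4 July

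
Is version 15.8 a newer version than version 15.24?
No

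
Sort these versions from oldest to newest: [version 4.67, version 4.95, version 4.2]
[version 4.2, version 4.67, version 4.95]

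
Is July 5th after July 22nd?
No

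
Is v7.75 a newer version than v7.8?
Yes. Version numbers are compared segment by segment as integers, not as decimals: minor version 75 > 8, so v7.75 > v7.8 (even though the decimal 7.75 < 7.8).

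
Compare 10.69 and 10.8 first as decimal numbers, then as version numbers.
As decimals: 10.69 < 10.8. As versions: v10.69 > v10.8 (minor version 69 > 8).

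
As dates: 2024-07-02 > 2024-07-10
False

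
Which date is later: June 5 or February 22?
June 5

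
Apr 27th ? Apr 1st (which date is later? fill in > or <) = >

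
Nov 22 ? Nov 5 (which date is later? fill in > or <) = >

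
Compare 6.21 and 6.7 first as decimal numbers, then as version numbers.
As decimals: 6.21 < 6.7. As versions: v6.21 > v6.7 (minor version 21 > 7).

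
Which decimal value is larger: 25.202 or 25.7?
25.7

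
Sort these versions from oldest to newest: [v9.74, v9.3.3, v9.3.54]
[v9.3.3, v9.3.54, v9.74]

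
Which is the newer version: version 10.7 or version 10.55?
version 10.55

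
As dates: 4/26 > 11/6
False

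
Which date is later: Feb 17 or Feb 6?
Feb 17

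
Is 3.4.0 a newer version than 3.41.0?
No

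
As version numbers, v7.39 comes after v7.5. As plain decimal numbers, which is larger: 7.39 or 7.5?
7.5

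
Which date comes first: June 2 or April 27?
April 27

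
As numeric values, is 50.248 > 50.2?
True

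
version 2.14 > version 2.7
True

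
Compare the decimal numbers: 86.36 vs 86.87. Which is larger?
86.87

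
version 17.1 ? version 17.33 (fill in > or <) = <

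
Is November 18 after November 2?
Yes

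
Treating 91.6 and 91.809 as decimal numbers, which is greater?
91.809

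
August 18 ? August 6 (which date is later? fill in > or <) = >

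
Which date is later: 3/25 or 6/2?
6/2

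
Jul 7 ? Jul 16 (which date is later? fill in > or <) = <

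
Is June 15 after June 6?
Yes. Day 15 comes after day 6 in June — this is a date comparison, not a decimal one (the decimal 6.15 would be smaller than 6.6).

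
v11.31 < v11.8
False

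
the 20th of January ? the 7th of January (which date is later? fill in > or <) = >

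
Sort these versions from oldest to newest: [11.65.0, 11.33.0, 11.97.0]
[11.33.0, 11.65.0, 11.97.0]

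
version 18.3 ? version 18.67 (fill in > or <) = <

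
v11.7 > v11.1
True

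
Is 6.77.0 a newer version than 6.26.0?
Yes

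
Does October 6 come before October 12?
Yes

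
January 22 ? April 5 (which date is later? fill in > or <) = <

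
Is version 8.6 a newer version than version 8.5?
Yes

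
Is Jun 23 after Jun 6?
Yes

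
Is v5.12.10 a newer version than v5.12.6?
Yes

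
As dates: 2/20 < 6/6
True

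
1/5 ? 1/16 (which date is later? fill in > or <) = <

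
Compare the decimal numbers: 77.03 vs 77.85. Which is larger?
77.85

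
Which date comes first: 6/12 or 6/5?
6/5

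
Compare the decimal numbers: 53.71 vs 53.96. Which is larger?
53.96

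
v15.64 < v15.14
False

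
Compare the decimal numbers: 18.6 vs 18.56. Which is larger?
18.6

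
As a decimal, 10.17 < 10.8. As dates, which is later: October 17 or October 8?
October 17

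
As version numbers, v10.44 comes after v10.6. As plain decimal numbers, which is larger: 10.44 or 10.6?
10.6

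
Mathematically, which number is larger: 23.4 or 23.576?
23.576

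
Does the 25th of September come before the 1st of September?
No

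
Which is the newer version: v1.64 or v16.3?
v16.3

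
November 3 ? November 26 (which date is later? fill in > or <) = <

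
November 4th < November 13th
True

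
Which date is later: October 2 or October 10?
October 10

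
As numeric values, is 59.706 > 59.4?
True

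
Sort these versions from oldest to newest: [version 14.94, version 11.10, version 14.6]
[version 11.10, version 14.6, version 14.94]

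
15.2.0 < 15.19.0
True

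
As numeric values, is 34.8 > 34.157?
True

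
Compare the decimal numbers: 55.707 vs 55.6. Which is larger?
55.707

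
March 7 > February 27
True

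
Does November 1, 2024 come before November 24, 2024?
Yes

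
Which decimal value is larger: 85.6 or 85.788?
85.788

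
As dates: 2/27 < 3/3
True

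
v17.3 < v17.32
True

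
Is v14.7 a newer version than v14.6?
Yes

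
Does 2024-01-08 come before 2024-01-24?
Yes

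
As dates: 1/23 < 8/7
True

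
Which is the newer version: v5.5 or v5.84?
v5.84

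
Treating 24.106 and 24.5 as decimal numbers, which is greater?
24.5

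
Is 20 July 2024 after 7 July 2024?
Yes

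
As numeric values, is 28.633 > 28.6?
True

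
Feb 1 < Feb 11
True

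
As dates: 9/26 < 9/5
False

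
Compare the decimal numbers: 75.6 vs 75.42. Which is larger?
75.6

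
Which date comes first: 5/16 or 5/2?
5/2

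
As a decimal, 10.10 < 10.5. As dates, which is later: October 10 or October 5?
October 10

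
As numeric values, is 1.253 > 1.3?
False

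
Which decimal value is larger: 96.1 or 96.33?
96.33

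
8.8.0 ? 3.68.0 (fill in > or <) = >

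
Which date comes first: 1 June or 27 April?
27 April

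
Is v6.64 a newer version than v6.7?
Yes. Version numbers are compared segment by segment as integers, not as decimals: minor version 64 > 7, so v6.64 > v6.7 (even though the decimal 6.64 < 6.7).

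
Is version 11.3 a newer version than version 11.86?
No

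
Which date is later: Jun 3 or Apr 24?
Jun 3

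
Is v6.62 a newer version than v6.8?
Yes. Version numbers are compared segment by segment as integers, not as decimals: minor version 62 > 8, so v6.62 > v6.8 (even though the decimal 6.62 < 6.8).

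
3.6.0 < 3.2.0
False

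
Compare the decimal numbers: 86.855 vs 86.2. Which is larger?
86.855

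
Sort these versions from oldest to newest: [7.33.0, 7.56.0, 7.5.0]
[7.5.0, 7.33.0, 7.56.0]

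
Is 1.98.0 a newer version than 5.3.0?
No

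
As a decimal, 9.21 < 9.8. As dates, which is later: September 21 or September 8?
September 21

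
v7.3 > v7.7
False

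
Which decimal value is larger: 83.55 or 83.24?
83.55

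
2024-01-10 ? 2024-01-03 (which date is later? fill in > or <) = >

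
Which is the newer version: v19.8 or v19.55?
v19.55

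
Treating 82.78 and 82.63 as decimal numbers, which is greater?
82.78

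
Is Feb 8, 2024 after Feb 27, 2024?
No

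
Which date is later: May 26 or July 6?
July 6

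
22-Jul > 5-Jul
True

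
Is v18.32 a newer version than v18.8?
Yes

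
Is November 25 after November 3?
Yes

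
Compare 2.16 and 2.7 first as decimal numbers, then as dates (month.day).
As decimals: 2.16 < 2.7. As dates: 2/16 is later than 2/7 (day 16 > day 7).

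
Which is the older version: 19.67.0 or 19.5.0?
19.5.0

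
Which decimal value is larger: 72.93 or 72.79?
72.93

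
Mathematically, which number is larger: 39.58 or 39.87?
39.87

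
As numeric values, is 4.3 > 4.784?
False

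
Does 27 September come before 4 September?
No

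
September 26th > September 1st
True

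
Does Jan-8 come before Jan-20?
Yes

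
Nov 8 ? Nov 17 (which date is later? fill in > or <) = <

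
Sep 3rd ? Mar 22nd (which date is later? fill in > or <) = >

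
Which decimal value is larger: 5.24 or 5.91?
5.91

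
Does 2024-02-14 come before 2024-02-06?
No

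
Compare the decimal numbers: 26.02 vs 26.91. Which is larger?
26.91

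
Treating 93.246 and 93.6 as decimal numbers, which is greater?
93.6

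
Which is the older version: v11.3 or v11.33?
v11.3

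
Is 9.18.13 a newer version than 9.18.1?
Yes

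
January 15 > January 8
True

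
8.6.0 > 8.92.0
False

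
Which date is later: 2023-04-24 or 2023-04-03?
2023-04-24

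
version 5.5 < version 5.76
True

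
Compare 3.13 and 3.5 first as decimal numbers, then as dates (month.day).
As decimals: 3.13 < 3.5. As dates: 3/13 is later than 3/5 (day 13 > day 5).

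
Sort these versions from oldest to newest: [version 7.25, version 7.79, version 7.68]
[version 7.25, version 7.68, version 7.79]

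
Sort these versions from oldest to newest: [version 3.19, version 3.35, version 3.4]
[version 3.4, version 3.19, version 3.35]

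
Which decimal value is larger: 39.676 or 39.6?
39.676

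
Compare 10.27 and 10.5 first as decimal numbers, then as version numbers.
As decimals: 10.27 < 10.5. As versions: v10.27 > v10.5 (minor version 27 > 5).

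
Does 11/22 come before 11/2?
No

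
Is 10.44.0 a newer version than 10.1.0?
Yes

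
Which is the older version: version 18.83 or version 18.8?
version 18.8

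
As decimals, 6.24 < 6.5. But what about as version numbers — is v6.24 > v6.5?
True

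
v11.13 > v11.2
True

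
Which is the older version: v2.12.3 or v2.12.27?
v2.12.3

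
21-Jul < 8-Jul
False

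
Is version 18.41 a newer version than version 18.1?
Yes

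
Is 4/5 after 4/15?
No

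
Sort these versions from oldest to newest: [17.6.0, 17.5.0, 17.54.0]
[17.5.0, 17.6.0, 17.54.0]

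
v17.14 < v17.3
False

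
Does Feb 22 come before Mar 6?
Yes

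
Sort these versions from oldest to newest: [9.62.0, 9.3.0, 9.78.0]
[9.3.0, 9.62.0, 9.78.0]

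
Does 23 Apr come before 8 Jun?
Yes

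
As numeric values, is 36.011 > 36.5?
False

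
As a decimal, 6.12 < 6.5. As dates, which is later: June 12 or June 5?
June 12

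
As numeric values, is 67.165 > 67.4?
False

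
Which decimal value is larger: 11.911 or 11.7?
11.911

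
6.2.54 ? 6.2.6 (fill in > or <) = >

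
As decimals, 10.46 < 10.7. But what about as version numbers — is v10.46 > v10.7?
True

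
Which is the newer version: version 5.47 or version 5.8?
version 5.47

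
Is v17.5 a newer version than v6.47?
Yes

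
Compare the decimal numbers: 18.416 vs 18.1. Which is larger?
18.416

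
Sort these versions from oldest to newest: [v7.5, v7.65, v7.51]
[v7.5, v7.51, v7.65]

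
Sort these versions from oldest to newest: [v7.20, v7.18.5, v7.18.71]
[v7.18.5, v7.18.71, v7.20]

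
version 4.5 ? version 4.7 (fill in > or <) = <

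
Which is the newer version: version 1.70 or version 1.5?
version 1.70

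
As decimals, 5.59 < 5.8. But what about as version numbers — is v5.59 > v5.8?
True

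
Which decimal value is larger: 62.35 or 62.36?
62.36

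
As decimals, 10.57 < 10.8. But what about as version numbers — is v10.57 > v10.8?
True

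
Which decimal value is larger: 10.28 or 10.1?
10.28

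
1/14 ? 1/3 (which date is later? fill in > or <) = >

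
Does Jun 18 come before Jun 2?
No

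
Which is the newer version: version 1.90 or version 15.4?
version 15.4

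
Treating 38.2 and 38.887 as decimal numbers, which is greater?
38.887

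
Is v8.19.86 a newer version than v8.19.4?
Yes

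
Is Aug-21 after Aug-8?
Yes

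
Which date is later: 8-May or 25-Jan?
8-May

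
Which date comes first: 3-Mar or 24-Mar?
3-Mar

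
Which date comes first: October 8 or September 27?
September 27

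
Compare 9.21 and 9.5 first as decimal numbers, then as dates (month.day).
As decimals: 9.21 < 9.5. As dates: 9/21 is later than 9/5 (day 21 > day 5).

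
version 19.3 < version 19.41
True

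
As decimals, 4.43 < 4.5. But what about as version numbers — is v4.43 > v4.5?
True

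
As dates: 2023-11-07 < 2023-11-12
True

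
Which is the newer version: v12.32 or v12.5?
v12.32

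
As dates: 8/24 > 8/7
True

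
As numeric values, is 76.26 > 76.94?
False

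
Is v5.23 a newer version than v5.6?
Yes. Version numbers are compared segment by segment as integers, not as decimals: minor version 23 > 6, so v5.23 > v5.6 (even though the decimal 5.23 < 5.6).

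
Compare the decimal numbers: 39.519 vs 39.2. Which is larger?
39.519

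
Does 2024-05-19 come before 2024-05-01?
No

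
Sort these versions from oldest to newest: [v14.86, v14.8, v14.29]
[v14.8, v14.29, v14.86]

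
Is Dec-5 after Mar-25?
Yes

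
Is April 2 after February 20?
Yes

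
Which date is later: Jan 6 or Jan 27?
Jan 27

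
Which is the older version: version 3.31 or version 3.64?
version 3.31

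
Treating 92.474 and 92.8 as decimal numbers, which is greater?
92.8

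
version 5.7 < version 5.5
False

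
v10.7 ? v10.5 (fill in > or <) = >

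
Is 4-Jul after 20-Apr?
Yes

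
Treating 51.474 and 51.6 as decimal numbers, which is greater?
51.6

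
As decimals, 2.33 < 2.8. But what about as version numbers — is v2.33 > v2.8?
True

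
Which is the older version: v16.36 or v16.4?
v16.4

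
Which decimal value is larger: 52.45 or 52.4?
52.45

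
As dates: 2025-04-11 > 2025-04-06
True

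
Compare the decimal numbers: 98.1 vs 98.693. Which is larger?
98.693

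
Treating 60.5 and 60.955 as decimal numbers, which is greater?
60.955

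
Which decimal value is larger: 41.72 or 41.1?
41.72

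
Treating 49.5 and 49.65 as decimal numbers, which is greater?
49.65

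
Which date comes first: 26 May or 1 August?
26 May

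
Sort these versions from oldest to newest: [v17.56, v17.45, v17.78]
[v17.45, v17.56, v17.78]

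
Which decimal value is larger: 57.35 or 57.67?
57.67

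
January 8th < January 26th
True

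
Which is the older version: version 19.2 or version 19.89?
version 19.2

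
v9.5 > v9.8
False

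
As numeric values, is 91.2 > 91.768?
False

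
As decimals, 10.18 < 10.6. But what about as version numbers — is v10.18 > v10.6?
True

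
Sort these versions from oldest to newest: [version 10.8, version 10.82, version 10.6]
[version 10.6, version 10.8, version 10.82]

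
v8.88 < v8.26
False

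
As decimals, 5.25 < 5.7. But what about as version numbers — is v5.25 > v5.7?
True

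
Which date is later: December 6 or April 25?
December 6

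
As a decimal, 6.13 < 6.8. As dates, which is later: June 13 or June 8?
June 13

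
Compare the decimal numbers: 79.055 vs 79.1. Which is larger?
79.1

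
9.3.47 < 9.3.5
False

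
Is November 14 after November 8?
Yes. Day 14 comes after day 8 in November — this is a date comparison, not a decimal one (the decimal 11.14 would be smaller than 11.8).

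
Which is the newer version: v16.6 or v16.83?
v16.83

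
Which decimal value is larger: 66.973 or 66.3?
66.973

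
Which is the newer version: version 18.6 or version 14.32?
version 18.6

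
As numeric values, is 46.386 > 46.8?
False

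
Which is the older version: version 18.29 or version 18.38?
version 18.29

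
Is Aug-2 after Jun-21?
Yes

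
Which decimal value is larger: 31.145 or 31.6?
31.6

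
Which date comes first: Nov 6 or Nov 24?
Nov 6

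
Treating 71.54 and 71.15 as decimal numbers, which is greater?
71.54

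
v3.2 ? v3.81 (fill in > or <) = <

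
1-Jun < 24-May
False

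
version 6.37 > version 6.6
True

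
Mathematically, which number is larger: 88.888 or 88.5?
88.888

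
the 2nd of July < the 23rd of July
True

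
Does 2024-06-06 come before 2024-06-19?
Yes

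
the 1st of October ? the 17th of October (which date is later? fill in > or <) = <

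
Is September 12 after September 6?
Yes. Day 12 comes after day 6 in September — this is a date comparison, not a decimal one (the decimal 9.12 would be smaller than 9.6).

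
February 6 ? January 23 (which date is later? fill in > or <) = >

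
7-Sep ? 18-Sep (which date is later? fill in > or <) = <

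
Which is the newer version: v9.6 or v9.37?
v9.37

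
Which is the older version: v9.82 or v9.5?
v9.5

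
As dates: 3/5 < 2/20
False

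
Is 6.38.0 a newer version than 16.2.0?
No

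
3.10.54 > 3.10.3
True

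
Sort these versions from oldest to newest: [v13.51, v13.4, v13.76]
[v13.4, v13.51, v13.76]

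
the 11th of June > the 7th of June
True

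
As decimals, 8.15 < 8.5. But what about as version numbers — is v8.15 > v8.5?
True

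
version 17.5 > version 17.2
True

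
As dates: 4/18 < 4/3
False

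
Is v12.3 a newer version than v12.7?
No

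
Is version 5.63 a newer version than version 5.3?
Yes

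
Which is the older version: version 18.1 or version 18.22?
version 18.1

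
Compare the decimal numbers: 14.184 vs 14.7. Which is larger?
14.7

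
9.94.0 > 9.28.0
True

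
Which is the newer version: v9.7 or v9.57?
v9.57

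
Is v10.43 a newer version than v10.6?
Yes. Version numbers are compared segment by segment as integers, not as decimals: minor version 43 > 6, so v10.43 > v10.6 (even though the decimal 10.43 < 10.6).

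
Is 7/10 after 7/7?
Yes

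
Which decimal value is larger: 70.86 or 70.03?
70.86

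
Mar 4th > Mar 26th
False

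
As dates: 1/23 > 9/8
False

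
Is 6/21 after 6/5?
Yes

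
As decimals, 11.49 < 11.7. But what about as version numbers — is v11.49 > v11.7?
True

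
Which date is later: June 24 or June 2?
June 24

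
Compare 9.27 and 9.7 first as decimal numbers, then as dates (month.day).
As decimals: 9.27 < 9.7. As dates: 9/27 is later than 9/7 (day 27 > day 7).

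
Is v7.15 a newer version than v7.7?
Yes. Version numbers are compared segment by segment as integers, not as decimals: minor version 15 > 7, so v7.15 > v7.7 (even though the decimal 7.15 < 7.7).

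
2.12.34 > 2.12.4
True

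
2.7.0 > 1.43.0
True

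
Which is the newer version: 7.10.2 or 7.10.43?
7.10.43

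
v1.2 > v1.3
False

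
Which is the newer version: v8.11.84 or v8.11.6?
v8.11.84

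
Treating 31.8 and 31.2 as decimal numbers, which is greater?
31.8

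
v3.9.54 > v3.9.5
True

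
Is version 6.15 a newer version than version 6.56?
No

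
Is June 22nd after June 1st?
Yes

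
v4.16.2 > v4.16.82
False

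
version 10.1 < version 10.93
True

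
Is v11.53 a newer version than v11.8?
Yes. Version numbers are compared segment by segment as integers, not as decimals: minor version 53 > 8, so v11.53 > v11.8 (even though the decimal 11.53 < 11.8).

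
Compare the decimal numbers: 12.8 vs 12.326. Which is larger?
12.8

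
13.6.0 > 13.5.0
True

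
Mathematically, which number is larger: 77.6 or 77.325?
77.6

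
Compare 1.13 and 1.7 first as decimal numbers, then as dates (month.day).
As decimals: 1.13 < 1.7. As dates: 1/13 is later than 1/7 (day 13 > day 7).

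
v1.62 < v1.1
False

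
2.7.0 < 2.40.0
True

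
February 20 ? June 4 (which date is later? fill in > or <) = <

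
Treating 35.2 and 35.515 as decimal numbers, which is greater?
35.515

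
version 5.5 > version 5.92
False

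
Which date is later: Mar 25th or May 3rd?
May 3rd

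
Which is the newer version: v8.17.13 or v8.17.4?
v8.17.13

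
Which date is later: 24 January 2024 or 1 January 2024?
24 January 2024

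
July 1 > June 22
True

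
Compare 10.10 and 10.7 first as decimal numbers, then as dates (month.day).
As decimals: 10.10 < 10.7. As dates: 10/10 is later than 10/7 (day 10 > day 7).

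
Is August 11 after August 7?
Yes. Day 11 comes after day 7 in August — this is a date comparison, not a decimal one (the decimal 8.11 would be smaller than 8.7).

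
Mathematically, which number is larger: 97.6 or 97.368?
97.6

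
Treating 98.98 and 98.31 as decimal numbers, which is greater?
98.98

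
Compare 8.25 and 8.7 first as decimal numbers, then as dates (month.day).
As decimals: 8.25 < 8.7. As dates: 8/25 is later than 8/7 (day 25 > day 7).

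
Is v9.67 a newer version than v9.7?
Yes. Version numbers are compared segment by segment as integers, not as decimals: minor version 67 > 7, so v9.67 > v9.7 (even though the decimal 9.67 < 9.7).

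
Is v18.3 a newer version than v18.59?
No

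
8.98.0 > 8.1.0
True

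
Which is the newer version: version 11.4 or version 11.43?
version 11.43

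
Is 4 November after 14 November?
No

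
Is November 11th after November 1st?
Yes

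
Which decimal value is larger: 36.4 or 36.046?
36.4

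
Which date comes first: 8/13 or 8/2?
8/2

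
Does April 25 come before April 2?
No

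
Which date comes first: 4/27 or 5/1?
4/27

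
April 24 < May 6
True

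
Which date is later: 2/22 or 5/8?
5/8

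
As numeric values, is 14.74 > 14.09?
True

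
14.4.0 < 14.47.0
True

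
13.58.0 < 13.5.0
False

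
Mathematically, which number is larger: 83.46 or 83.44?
83.46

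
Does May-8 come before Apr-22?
No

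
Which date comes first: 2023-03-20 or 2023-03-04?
2023-03-04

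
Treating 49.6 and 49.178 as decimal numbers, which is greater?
49.6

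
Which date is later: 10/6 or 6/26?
10/6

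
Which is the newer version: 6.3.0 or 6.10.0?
6.10.0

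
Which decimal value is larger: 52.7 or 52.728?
52.728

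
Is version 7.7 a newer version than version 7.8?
No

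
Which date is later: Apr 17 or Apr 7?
Apr 17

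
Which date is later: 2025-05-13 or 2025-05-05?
2025-05-13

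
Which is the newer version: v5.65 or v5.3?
v5.65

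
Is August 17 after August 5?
Yes. Day 17 comes after day 5 in August — this is a date comparison, not a decimal one (the decimal 8.17 would be smaller than 8.5).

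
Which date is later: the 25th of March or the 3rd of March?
the 25th of March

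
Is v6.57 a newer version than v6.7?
Yes. Version numbers are compared segment by segment as integers, not as decimals: minor version 57 > 7, so v6.57 > v6.7 (even though the decimal 6.57 < 6.7).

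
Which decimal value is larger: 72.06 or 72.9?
72.9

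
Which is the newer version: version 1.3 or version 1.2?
version 1.3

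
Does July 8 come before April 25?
No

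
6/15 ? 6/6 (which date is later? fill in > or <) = >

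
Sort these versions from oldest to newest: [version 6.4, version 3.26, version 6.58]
[version 3.26, version 6.4, version 6.58]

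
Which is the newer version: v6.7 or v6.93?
v6.93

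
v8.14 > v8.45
False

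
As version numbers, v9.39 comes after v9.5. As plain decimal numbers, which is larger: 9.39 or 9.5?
9.5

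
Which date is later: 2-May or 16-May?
16-May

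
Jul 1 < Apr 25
False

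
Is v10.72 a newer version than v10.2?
Yes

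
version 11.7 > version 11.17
False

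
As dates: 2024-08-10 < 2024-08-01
False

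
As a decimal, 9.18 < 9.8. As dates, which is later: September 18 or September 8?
September 18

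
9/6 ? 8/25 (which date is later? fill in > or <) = >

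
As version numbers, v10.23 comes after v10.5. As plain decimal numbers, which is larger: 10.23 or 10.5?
10.5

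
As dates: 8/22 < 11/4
True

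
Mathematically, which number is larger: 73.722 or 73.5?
73.722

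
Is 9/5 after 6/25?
Yes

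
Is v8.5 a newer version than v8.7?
No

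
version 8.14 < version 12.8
True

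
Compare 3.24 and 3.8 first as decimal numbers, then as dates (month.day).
As decimals: 3.24 < 3.8. As dates: 3/24 is later than 3/8 (day 24 > day 8).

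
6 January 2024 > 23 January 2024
False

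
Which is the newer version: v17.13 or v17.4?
v17.13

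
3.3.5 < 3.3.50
True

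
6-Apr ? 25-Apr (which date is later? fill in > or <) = <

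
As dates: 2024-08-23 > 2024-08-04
True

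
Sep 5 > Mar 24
True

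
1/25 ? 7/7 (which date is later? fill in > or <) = <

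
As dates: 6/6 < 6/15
True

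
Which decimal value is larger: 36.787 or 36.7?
36.787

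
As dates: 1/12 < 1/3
False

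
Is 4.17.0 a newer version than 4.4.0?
Yes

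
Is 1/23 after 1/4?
Yes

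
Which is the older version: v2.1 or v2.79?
v2.1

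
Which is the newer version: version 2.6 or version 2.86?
version 2.86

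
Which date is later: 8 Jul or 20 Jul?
20 Jul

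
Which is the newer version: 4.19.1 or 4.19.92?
4.19.92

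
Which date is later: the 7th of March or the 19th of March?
the 19th of March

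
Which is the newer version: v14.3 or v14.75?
v14.75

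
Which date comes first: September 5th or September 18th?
September 5th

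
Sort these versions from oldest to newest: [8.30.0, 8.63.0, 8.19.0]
[8.19.0, 8.30.0, 8.63.0]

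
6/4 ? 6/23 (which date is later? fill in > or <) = <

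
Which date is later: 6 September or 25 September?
25 September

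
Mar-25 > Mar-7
True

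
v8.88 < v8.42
False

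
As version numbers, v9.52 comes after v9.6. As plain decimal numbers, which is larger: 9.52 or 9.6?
9.6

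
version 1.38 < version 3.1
True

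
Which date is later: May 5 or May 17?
May 17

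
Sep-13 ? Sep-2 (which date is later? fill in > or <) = >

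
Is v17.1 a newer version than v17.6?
No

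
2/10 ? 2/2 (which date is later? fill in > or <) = >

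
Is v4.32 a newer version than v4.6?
Yes. Version numbers are compared segment by segment as integers, not as decimals: minor version 32 > 6, so v4.32 > v4.6 (even though the decimal 4.32 < 4.6).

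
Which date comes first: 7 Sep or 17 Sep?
7 Sep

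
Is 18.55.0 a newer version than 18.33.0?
Yes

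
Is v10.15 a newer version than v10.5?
Yes. Version numbers are compared segment by segment as integers, not as decimals: minor version 15 > 5, so v10.15 > v10.5 (even though the decimal 10.15 < 10.5).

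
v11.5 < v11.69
True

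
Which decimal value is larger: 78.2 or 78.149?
78.2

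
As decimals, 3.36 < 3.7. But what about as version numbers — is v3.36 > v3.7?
True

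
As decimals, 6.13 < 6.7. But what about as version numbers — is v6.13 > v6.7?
True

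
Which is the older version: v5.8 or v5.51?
v5.8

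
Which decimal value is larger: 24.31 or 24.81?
24.81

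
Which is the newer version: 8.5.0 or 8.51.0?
8.51.0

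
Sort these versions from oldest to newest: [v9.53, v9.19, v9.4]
[v9.4, v9.19, v9.53]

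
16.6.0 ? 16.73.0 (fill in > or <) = <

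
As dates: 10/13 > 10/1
True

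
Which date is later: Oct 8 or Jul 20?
Oct 8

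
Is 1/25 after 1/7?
Yes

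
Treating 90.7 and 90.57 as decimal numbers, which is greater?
90.7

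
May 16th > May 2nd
True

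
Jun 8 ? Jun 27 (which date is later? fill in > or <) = <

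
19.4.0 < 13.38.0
False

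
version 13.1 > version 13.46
False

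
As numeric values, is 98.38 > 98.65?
False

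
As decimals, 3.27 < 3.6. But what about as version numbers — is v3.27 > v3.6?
True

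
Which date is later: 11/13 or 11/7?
11/13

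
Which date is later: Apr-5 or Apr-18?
Apr-18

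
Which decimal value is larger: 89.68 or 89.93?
89.93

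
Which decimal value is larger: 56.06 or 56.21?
56.21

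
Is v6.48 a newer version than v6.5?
Yes. Version numbers are compared segment by segment as integers, not as decimals: minor version 48 > 5, so v6.48 > v6.5 (even though the decimal 6.48 < 6.5).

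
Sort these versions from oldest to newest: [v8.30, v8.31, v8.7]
[v8.7, v8.30, v8.31]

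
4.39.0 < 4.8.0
False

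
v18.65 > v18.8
True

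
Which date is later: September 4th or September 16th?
September 16th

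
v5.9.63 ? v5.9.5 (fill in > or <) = >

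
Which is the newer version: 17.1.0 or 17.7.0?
17.7.0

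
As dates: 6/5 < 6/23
True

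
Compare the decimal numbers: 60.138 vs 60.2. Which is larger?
60.2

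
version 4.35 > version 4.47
False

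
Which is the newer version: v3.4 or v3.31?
v3.31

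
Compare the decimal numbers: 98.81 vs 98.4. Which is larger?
98.81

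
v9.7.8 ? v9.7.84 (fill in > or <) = <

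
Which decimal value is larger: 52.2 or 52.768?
52.768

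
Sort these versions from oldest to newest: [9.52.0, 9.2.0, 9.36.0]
[9.2.0, 9.36.0, 9.52.0]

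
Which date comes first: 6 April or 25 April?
6 April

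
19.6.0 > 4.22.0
True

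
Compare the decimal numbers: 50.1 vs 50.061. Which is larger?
50.1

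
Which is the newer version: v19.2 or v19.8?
v19.8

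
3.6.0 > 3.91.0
False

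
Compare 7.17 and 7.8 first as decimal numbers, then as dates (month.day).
As decimals: 7.17 < 7.8. As dates: 7/17 is later than 7/8 (day 17 > day 8).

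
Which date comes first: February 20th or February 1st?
February 1st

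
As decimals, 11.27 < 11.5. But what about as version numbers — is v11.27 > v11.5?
True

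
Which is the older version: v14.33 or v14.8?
v14.8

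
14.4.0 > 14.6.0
False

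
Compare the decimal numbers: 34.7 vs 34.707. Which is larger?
34.707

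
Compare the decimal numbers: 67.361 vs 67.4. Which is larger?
67.4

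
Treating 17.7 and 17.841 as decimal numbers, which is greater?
17.841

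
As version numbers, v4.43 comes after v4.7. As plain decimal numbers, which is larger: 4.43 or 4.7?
4.7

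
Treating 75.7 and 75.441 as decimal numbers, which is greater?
75.7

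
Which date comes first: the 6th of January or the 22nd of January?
the 6th of January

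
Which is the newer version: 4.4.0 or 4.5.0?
4.5.0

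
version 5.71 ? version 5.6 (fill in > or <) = >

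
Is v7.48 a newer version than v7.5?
Yes. Version numbers are compared segment by segment as integers, not as decimals: minor version 48 > 5, so v7.48 > v7.5 (even though the decimal 7.48 < 7.5).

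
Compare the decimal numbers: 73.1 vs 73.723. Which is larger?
73.723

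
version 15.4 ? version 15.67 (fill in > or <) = <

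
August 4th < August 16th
True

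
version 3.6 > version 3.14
False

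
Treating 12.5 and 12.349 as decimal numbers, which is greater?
12.5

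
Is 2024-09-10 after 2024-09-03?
Yes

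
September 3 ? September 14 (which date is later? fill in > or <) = <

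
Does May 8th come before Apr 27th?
No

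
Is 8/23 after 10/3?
No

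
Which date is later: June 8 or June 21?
June 21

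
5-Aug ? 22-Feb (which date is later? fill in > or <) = >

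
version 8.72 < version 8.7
False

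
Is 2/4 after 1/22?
Yes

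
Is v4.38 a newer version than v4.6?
Yes. Version numbers are compared segment by segment as integers, not as decimals: minor version 38 > 6, so v4.38 > v4.6 (even though the decimal 4.38 < 4.6).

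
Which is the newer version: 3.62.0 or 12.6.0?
12.6.0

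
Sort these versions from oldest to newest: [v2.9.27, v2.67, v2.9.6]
[v2.9.6, v2.9.27, v2.67]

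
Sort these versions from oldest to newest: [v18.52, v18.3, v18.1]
[v18.1, v18.3, v18.52]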